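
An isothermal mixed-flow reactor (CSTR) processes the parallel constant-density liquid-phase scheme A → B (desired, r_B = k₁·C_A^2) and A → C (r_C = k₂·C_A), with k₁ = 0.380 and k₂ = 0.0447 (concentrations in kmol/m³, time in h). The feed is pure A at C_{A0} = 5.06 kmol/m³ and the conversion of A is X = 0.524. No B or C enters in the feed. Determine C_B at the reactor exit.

2.53 kmol/m³

Exit C_A = C_{A0}(1−X) = 5.06×0.476 = 2.409 kmol/m³.
A CSTR operates uniformly at the exit composition, giving r_B = 2.204 and r_C = 0.1077 (each k·C_A^n at C_A = 2.409).
Fraction of consumed A going to B: r_B/(r_B+r_C) = 0.9534.
C_B = 0.9534·C_{A0}·X = 0.9534×5.06×0.524 = 2.53 kmol/m³.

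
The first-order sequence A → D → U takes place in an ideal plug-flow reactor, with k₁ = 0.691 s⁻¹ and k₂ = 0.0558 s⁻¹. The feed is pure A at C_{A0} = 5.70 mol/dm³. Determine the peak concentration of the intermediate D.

4.57 mol/dm³

For a first-order series the maximum intermediate yield is C_{D,max}/C_{A0} = (k₁/k₂)^[k₂/(k₂−k₁)].
= (0.691/0.0558)^(0.0558/(0.0558−0.691)) = (12.38)^(-0.08785) = 0.8017.
C_{D,max} = 0.8017×5.70 = 4.57 mol/dm³.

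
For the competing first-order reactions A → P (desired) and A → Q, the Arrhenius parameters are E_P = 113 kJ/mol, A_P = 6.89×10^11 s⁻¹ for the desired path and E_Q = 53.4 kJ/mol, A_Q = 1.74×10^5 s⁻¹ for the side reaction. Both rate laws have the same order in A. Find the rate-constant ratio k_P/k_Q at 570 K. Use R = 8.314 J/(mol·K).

13.7

k_P/k_Q = (A_P/A_Q)·exp[−(E_P−E_Q)/(RT)] = (A_P/A_Q)·exp[(E_Q−E_P)/(RT)].
(E_Q−E_P)/(RT) = (53.4−113)×10³/(8.314×570) = -59600/4739 = -12.58.
k_P/k_Q = (6.89×10^11/1.74×10^5)·exp(-12.58) = 3.960×10^6 × 3.452×10^-6 = 13.7.
Since E_P > E_Q, raising the temperature improves selectivity toward P.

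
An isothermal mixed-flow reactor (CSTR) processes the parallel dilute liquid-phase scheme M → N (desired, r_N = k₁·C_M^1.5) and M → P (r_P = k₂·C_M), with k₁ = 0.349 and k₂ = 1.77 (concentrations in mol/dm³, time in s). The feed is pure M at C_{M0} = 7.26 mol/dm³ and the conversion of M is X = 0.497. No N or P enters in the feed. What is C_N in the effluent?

Exit C_M = C_{M0}(1−X) = 7.26×0.503 = 3.652 mol/dm³.
Rates in a CSTR are evaluated at the outlet concentration: r_N = 0.349×3.652^1.5 = 2.435, r_P = 1.77×3.652 = 6.464.
Fraction of consumed M going to N: r_N/(r_N+r_P) = 0.2737.
C_N = 0.2737·C_{M0}·X = 0.2737×7.26×0.497 = 0.987 mol/dm³.

0.987 mol/dm³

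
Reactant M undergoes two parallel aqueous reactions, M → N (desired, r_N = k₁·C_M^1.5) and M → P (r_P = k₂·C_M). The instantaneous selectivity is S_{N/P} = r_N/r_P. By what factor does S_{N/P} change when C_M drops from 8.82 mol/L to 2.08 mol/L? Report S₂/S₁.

S_{N/P} = (k₁/k₂)·C_M^0.5, so S₂/S₁ = (C_{M,2}/C_{M,1})^0.5.
= (2.08/8.82)^0.5 = (0.2358)^0.5 = 0.486.

0.486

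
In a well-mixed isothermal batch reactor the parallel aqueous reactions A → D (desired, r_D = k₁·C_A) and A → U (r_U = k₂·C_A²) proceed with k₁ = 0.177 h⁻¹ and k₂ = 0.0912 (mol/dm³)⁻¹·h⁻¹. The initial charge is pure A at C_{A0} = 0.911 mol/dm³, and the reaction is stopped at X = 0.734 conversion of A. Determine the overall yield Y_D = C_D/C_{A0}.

C_A = C_{A0}(1−X) = 0.2423 mol/dm³.
Along a PFR/batch, dC_D/dC_A = −r_D/(r_D+r_U) = −k₁/(k₁+k₂·C_A).
Integrating from C_{A0} to C_A: C_D = (0.177/0.0912)·ln[(0.177+0.0912·0.911)/(0.177+0.0912·0.242)] = 1.941·ln(0.2601/0.1991) = 0.5186 mol/dm³.
Y_D = C_D/C_{A0} = 0.5186/0.911 = 0.569.

0.569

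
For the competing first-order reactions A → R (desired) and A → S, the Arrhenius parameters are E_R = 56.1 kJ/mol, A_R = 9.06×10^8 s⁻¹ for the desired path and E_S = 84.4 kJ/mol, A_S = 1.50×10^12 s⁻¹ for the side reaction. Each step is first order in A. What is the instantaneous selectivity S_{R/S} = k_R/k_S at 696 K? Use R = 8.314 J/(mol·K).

0.0804

k_R/k_S = (A_R/A_S)·exp[−(E_R−E_S)/(RT)] = (A_R/A_S)·exp[(E_S−E_R)/(RT)].
(E_S−E_R)/(RT) = (84.4−56.1)×10³/(8.314×696) = 28300/5787 = 4.891.
k_R/k_S = (9.06×10^8/1.50×10^12)·exp(4.891) = 6.040×10^-4 × 133.0 = 0.0804.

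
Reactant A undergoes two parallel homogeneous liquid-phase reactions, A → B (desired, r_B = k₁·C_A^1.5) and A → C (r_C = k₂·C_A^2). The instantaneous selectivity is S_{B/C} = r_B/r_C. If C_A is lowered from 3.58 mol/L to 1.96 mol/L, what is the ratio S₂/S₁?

1.35

S_{B/C} = (k₁/k₂)·C_A^-0.5, so S₂/S₁ = (C_{A,2}/C_{A,1})^-0.5.
= (1.96/3.58)^(-0.5) = (0.5475)^(-0.5) = 1.35.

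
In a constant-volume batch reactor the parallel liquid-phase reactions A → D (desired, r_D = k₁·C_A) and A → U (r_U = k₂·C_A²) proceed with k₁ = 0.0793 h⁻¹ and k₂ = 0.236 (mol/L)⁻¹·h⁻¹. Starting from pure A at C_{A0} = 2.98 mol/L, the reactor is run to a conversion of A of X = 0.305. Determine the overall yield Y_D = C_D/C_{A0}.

0.0361

C_A = C_{A0}(1−X) = 2.071 mol/L.
Along a PFR/batch, dC_D/dC_A = −r_D/(r_D+r_U) = −k₁/(k₁+k₂·C_A).
Integrating from C_{A0} to C_A: C_D = (0.0793/0.236)·ln[(0.0793+0.236·2.98)/(0.0793+0.236·2.07)] = 0.3360·ln(0.7826/0.5681) = 0.1076 mol/L.
Y_D = C_D/C_{A0} = 0.1076/2.98 = 0.0361.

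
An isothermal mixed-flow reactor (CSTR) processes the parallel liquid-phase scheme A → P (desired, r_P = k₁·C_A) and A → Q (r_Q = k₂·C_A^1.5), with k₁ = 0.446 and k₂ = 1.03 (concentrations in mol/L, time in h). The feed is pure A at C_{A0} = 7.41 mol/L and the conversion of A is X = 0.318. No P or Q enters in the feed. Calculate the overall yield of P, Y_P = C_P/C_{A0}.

0.0514

Exit C_A = C_{A0}(1−X) = 7.41×0.682 = 5.054 mol/L.
Rates in a CSTR are evaluated at the outlet concentration: r_P = 0.446×5.054 = 2.254, r_Q = 1.03×5.054^1.5 = 11.70.
Fraction of consumed A going to P: r_P/(r_P+r_Q) = 0.1615.
C_P = 0.1615·C_{A0}·X = 0.1615×7.41×0.318 = 0.381 mol/L; Y_P = C_P/C_{A0} = 0.0514.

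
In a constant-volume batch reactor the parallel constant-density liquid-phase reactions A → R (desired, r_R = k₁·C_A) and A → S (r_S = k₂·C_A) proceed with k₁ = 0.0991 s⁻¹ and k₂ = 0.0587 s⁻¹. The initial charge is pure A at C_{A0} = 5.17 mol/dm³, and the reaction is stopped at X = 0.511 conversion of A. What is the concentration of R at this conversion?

C_A = C_{A0}(1−X) = 2.528 mol/dm³.
Both paths are first order in A, so the instantaneous fraction to R is constant: dC_R/d(−C_A) = k₁/(k₁+k₂) = 0.6280.
C_R = 0.6280·(C_{A0}−C_A) = 0.6280×2.642 = 1.66 mol/dm³.

1.66 mol/dm³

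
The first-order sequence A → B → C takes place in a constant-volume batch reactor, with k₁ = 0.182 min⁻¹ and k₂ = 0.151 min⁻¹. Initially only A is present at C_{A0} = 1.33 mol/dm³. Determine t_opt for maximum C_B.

6.02 min

The intermediate peaks when r₁ = r₂, i.e. k₁e^(−k₁t) = k₂e^(−k₂t), giving t_opt = ln(k₂/k₁)/(k₂−k₁).
= ln(0.151/0.182)/(0.151−0.182) = ln(0.8297)/-0.03100 = -0.1867/-0.03100 = 6.02 min.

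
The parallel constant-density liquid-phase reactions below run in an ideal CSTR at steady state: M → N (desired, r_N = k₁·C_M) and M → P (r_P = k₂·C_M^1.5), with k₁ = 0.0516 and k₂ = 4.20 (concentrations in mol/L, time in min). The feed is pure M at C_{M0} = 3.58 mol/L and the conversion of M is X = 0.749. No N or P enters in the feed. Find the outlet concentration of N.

Exit C_M = C_{M0}(1−X) = 3.58×0.251 = 0.8986 mol/L.
A CSTR operates uniformly at the exit composition, giving r_N = 0.04637 and r_P = 3.578 (each k·C_M^n at C_M = 0.8986).
Fraction of consumed M going to N: r_N/(r_N+r_P) = 0.01279.
C_N = 0.01279·C_{M0}·X = 0.01279×3.58×0.749 = 0.0343 mol/L.

0.0343 mol/L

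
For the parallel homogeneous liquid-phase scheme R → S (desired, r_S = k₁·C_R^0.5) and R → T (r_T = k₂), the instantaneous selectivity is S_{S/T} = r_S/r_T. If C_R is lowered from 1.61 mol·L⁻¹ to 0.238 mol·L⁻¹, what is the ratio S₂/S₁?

0.384

S_{S/T} = (k₁/k₂)·C_R^0.5, so S₂/S₁ = (C_{R,2}/C_{R,1})^0.5.
= (0.238/1.61)^0.5 = (0.1478)^0.5 = 0.384.
Selectivity toward S falls as C_R falls — high-concentration operation is favoured.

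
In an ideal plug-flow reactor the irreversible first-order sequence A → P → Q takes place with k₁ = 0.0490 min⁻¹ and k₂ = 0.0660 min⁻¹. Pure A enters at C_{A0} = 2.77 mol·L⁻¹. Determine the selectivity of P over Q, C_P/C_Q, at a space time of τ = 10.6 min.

2.31

The intermediate concentration in a first-order A→B→C sequence is C_P = k₁C_{A0}(e^(−k₁τ) − e^(−k₂τ))/(k₂−k₁).
e^(−k₁τ) = e^(−0.0490×10.6) = e^(−0.5194) = 0.5949; e^(−k₂τ) = e^(−0.6996) = 0.4968.
C_P = 0.0490×2.77/(0.0660−0.0490) × (0.5949−0.4968) = 7.984×0.09809 = 0.7832 mol·L⁻¹.
C_A = C_{A0}e^(−k₁τ) = 1.648 mol·L⁻¹, so C_Q = C_{A0}−C_A−C_P = 0.3390 mol·L⁻¹; C_P/C_Q = 2.31.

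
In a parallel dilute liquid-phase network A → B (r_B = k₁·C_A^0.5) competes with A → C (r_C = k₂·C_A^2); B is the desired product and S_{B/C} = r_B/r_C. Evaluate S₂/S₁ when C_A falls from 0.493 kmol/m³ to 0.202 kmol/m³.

S_{B/C} = (k₁/k₂)·C_A^-1.5, so S₂/S₁ = (C_{A,2}/C_{A,1})^-1.5.
= (0.202/0.493)^(-1.5) = (0.4097)^(-1.5) = 3.81.

3.81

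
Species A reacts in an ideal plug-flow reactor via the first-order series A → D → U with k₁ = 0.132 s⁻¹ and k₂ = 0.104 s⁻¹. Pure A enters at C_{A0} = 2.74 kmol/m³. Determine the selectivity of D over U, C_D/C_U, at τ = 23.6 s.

Solving the coupled first-order balances gives C_D(τ) = [k₁/(k₂−k₁)]·C_{A0}·(e^(−k₁τ) − e^(−k₂τ)).
e^(−k₁τ) = e^(−0.132×23.6) = e^(−3.115) = 0.04437; e^(−k₂τ) = e^(−2.454) = 0.08591.
C_D = 0.132×2.74/(0.104−0.132) × (0.04437−0.08591) = (-12.92)×(-0.04155) = 0.5366 kmol/m³.
C_A = C_{A0}e^(−k₁τ) = 0.1216 kmol/m³, so C_U = C_{A0}−C_A−C_D = 2.082 kmol/m³; C_D/C_U = 0.258.

0.258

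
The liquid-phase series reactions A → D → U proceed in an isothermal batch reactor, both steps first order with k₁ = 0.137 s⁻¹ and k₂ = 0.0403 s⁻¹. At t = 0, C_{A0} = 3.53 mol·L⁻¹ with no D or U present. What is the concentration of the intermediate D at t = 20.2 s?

The intermediate concentration in a first-order A→B→C sequence is C_D = k₁C_{A0}(e^(−k₁t) − e^(−k₂t))/(k₂−k₁).
e^(−k₁t) = e^(−0.137×20.2) = e^(−2.767) = 0.06283; e^(−k₂t) = e^(−0.8141) = 0.4431.
C_D = 0.137×3.53/(0.0403−0.137) × (0.06283−0.4431) = (-5.001)×(-0.3802) = 1.902 mol·L⁻¹.

1.90 mol·L⁻¹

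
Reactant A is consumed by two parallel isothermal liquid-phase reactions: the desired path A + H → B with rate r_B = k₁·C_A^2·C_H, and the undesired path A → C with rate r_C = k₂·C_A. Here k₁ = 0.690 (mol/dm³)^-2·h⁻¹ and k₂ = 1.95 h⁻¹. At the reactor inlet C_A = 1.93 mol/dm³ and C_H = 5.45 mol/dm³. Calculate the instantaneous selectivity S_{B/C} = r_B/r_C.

S_{B/C} = r_B/r_C = (k₁·C_A^2·C_H)/(k₂·C_A) = (k₁/k₂)·C_A·C_H.
= (0.690×1.930^2×5.450) / (1.95×1.930) = 14.01/3.763 = 3.72.

3.72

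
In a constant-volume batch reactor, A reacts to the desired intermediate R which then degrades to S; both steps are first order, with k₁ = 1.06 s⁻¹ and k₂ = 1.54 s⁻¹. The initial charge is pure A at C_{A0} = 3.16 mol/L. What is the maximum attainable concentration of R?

For a first-order series the maximum intermediate yield is C_{R,max}/C_{A0} = (k₁/k₂)^[k₂/(k₂−k₁)].
= (1.06/1.54)^(1.54/(1.54−1.06)) = (0.6883)^(3.208) = 0.3017.
C_{R,max} = 0.3017×3.16 = 0.953 mol/L.

0.953 mol/L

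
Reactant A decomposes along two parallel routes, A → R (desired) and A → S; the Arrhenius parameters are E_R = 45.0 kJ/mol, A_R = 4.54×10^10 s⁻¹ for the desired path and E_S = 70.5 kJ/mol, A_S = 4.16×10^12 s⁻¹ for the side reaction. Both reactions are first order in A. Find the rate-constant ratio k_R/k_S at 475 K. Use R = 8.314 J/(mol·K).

With equal orders, S_{R/S} = k_R/k_S = (A_R/A_S)·exp[(E_S−E_R)/(RT)].
(E_S−E_R)/(RT) = (70.5−45.0)×10³/(8.314×475) = 25500/3949 = 6.457.
k_R/k_S = (4.54×10^10/4.16×10^12)·exp(6.457) = 0.01091 × 637.2 = 6.95.

6.95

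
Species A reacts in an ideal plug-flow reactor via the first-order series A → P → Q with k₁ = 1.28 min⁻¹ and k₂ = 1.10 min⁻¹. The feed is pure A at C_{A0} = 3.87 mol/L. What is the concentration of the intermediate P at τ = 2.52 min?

0.628 mol/L

The intermediate concentration in a first-order A→B→C sequence is C_P = k₁C_{A0}(e^(−k₁τ) − e^(−k₂τ))/(k₂−k₁).
e^(−k₁τ) = e^(−1.28×2.52) = e^(−3.226) = 0.03973; e^(−k₂τ) = e^(−2.772) = 0.06254.
C_P = 1.28×3.87/(1.10−1.28) × (0.03973−0.06254) = (-27.52)×(-0.02280) = 0.6276 mol/L.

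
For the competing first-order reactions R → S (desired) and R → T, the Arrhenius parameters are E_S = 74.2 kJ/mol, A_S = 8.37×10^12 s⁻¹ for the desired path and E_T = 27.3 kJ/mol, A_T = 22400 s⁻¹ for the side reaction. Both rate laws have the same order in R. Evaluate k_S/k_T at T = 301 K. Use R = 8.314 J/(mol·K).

With equal orders, S_{S/T} = k_S/k_T = (A_S/A_T)·exp[(E_T−E_S)/(RT)].
(E_T−E_S)/(RT) = (27.3−74.2)×10³/(8.314×301) = -46900/2503 = -18.74.
k_S/k_T = (8.37×10^12/22400)·exp(-18.74) = 3.737×10^8 × 7.258×10^-9 = 2.71.

2.71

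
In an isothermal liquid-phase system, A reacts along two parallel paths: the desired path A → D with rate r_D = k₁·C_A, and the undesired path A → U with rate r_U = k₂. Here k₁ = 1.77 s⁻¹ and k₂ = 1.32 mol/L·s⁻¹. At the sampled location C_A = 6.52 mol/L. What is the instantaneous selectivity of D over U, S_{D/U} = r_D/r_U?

8.74

S_{D/U} = r_D/r_U = (k₁·C_A)/(k₂) = (k₁/k₂)·C_A.
= (1.77×6.520) / (1.32) = 11.54/1.320 = 8.74.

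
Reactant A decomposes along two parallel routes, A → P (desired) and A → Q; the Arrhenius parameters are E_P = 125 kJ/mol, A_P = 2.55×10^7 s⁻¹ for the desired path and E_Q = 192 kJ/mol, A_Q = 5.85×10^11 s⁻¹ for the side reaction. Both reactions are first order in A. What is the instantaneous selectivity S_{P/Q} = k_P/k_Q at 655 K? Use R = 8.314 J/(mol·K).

Since both paths have the same order in A, the concentration cancels and S_{P/Q} = k_P/k_Q = (A_P/A_Q)·exp[(E_Q−E_P)/(RT)].
(E_Q−E_P)/(RT) = (192−125)×10³/(8.314×655) = 67000/5446 = 12.30.
k_P/k_Q = (2.55×10^7/5.85×10^11)·exp(12.30) = 4.359×10^-5 × 2.204×10^5 = 9.61.

9.61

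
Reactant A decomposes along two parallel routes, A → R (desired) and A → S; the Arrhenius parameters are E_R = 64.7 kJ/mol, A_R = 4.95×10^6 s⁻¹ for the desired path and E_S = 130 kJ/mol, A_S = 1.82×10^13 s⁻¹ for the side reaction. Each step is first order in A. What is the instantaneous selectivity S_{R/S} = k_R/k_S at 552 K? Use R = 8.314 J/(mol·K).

Since both paths have the same order in A, the concentration cancels and S_{R/S} = k_R/k_S = (A_R/A_S)·exp[(E_S−E_R)/(RT)].
(E_S−E_R)/(RT) = (130−64.7)×10³/(8.314×552) = 65300/4589 = 14.23.
k_R/k_S = (4.95×10^6/1.82×10^13)·exp(14.23) = 2.720×10^-7 × 1.512×10^6 = 0.411.
Since E_R < E_S, lowering the temperature improves selectivity toward R.

0.411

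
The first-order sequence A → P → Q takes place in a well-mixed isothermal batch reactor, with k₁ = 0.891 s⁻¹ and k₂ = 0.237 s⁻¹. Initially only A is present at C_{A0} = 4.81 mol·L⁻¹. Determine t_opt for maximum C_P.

For first-order series the maximum of C_P occurs at t_opt = ln(k₂/k₁)/(k₂−k₁).
= ln(0.237/0.891)/(0.237−0.891) = ln(0.2660)/-0.6540 = -1.324/-0.6540 = 2.02 s.

2.02 s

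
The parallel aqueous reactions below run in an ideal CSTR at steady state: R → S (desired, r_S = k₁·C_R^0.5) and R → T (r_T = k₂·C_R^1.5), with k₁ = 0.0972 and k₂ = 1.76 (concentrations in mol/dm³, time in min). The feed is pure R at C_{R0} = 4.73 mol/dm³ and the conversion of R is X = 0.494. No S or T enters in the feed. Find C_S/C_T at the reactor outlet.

Exit C_R = C_{R0}(1−X) = 4.73×0.506 = 2.393 mol/dm³.
A CSTR operates uniformly at the exit composition, giving r_S = 0.1504 and r_T = 6.517 (each k·C_R^n at C_R = 2.393).
Overall selectivity = C_S/C_T = r_Sτ/(r_Tτ) = r_S/r_T = 0.0231.

0.0231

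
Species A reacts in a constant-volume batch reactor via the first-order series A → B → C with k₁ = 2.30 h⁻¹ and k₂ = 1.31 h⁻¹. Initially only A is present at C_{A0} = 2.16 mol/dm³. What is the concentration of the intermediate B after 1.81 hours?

0.391 mol/dm³

The intermediate concentration in a first-order A→B→C sequence is C_B = k₁C_{A0}(e^(−k₁t) − e^(−k₂t))/(k₂−k₁).
e^(−k₁t) = e^(−2.30×1.81) = e^(−4.163) = 0.01556; e^(−k₂t) = e^(−2.371) = 0.09338.
C_B = 2.30×2.16/(1.31−2.30) × (0.01556−0.09338) = (-5.018)×(-0.07782) = 0.3905 mol/dm³.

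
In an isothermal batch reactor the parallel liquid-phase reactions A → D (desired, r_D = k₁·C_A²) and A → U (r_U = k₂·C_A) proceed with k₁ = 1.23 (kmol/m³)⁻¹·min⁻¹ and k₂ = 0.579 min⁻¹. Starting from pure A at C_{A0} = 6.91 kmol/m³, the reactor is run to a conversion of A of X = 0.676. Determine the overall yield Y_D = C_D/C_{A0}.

0.608

C_A = C_{A0}(1−X) = 2.239 kmol/m³.
Along a PFR/batch, dC_U/dC_A = −r_U/(r_D+r_U) = −k₂/(k₂+k₁·C_A).
Integrating from C_{A0} to C_A: C_U = (0.579/1.23)·ln[(0.579+1.23·6.91)/(0.579+1.23·2.24)] = 0.4707·ln(9.078/3.333) = 0.4717 kmol/m³.
Then C_D = (C_{A0}−C_A) − C_U = 4.671 − 0.4717 = 4.199 kmol/m³.
Y_D = C_D/C_{A0} = 4.199/6.91 = 0.608.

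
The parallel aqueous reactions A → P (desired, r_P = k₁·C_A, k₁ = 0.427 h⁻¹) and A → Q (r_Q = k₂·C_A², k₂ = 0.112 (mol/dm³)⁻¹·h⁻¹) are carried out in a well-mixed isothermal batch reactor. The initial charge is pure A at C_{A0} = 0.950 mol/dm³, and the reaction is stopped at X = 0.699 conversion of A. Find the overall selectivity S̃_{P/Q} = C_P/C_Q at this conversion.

C_A = C_{A0}(1−X) = 0.2860 mol/dm³.
Along a PFR/batch, dC_P/dC_A = −r_P/(r_P+r_Q) = −k₁/(k₁+k₂·C_A).
Integrating from C_{A0} to C_A: C_P = (0.427/0.112)·ln[(0.427+0.112·0.950)/(0.427+0.112·0.286)] = 3.812·ln(0.5334/0.4590) = 0.5725 mol/dm³.
C_Q = (C_{A0}−C_A)−C_P = 0.09155 mol/dm³; S̃_{P/Q} = 0.5725/0.09155 = 6.25.

6.25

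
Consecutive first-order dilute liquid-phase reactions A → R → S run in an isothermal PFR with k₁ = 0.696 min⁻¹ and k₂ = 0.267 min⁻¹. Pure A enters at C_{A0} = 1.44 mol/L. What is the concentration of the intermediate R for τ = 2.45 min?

The intermediate concentration in a first-order A→B→C sequence is C_R = k₁C_{A0}(e^(−k₁τ) − e^(−k₂τ))/(k₂−k₁).
e^(−k₁τ) = e^(−0.696×2.45) = e^(−1.705) = 0.1817; e^(−k₂τ) = e^(−0.6542) = 0.5199.
C_R = 0.696×1.44/(0.267−0.696) × (0.1817−0.5199) = (-2.336)×(-0.3381) = 0.7900 mol/L.

0.790 mol/L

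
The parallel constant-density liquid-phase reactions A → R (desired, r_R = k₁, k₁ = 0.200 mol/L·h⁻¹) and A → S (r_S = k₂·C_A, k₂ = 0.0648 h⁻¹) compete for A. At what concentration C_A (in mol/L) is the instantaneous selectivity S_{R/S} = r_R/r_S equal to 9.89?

0.312 mol/L

S_{R/S} = (k₁/k₂)·C_A⁻¹ ⇒ C_A = (S·k₂/k₁)^(-1).
= (9.89×0.0648/0.200)^(-1) = (3.204)^(-1) = 0.312 mol/L.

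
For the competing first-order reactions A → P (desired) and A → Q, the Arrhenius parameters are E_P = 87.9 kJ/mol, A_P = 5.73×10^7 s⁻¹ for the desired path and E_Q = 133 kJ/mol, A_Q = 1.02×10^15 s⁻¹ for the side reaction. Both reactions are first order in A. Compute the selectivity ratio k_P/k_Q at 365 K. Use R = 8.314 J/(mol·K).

Since both paths have the same order in A, the concentration cancels and S_{P/Q} = k_P/k_Q = (A_P/A_Q)·exp[(E_Q−E_P)/(RT)].
(E_Q−E_P)/(RT) = (133−87.9)×10³/(8.314×365) = 45100/3035 = 14.86.
k_P/k_Q = (5.73×10^7/1.02×10^15)·exp(14.86) = 5.618×10^-8 × 2.847×10^6 = 0.160.

0.160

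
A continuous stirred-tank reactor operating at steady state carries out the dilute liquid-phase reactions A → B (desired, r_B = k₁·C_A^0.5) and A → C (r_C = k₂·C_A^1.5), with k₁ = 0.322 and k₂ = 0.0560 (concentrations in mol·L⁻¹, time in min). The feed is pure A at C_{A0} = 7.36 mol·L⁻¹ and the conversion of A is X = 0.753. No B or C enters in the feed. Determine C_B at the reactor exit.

4.21 mol·L⁻¹

Exit C_A = C_{A0}(1−X) = 7.36×0.247 = 1.818 mol·L⁻¹.
Rates in a CSTR are evaluated at the outlet concentration: r_B = 0.322×1.818^0.5 = 0.4342, r_C = 0.0560×1.818^1.5 = 0.1373.
Fraction of consumed A going to B: r_B/(r_B+r_C) = 0.7598.
C_B = 0.7598·C_{A0}·X = 0.7598×7.36×0.753 = 4.21 mol·L⁻¹.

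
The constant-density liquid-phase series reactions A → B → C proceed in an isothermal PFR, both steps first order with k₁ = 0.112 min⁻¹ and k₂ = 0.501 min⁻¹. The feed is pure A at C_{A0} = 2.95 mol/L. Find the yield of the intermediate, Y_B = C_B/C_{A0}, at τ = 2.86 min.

0.140

For first-order series with pure A initially, C_B(τ) = k₁C_{A0}/(k₂−k₁)·(e^(−k₁τ) − e^(−k₂τ)).
e^(−k₁τ) = e^(−0.112×2.86) = e^(−0.3203) = 0.7259; e^(−k₂τ) = e^(−1.433) = 0.2386.
C_B = 0.112×2.95/(0.501−0.112) × (0.7259−0.2386) = 0.8494×0.4873 = 0.4139 mol/L.
Y_B = C_B/C_{A0} = 0.4139/2.95 = 0.140.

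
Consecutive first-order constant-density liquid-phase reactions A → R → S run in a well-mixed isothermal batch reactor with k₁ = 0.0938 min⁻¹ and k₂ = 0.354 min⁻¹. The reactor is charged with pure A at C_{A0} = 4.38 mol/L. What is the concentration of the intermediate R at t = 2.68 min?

0.617 mol/L

For first-order series with pure A initially, C_R(t) = k₁C_{A0}/(k₂−k₁)·(e^(−k₁t) − e^(−k₂t)).
e^(−k₁t) = e^(−0.0938×2.68) = e^(−0.2514) = 0.7777; e^(−k₂t) = e^(−0.9487) = 0.3872.
C_R = 0.0938×4.38/(0.354−0.0938) × (0.7777−0.3872) = 1.579×0.3905 = 0.6166 mol/L.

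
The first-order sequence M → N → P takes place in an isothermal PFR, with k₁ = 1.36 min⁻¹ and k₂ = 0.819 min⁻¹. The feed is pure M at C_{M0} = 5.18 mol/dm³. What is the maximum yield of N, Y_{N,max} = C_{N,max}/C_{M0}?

0.464

At the optimum, C_{N,max}/C_{M0} = (k₁/k₂)^[k₂/(k₂−k₁)].
= (1.36/0.819)^(0.819/(0.819−1.36)) = (1.661)^(-1.514) = 0.4640.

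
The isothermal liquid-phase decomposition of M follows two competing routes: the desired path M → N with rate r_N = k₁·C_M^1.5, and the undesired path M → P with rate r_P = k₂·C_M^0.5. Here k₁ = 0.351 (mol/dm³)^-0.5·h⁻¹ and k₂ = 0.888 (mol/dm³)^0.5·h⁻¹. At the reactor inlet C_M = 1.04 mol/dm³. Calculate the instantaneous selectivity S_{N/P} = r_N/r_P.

0.411

S_{N/P} = r_N/r_P = (k₁·C_M^1.5)/(k₂·C_M^0.5) = (k₁/k₂)·C_M.
= (0.351×1.040^1.5) / (0.888×1.040^0.5) = 0.3723/0.9056 = 0.411.
Since the desired path is higher order in M, keeping C_M high (PFR or concentrated feed) favours N.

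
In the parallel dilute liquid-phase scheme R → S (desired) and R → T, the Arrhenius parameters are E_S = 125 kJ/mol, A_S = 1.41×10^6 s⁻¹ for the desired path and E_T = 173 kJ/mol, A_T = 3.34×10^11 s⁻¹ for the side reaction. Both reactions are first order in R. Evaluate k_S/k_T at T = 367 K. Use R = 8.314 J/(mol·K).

Since both paths have the same order in R, the concentration cancels and S_{S/T} = k_S/k_T = (A_S/A_T)·exp[(E_T−E_S)/(RT)].
(E_T−E_S)/(RT) = (173−125)×10³/(8.314×367) = 48000/3051 = 15.73.
k_S/k_T = (1.41×10^6/3.34×10^11)·exp(15.73) = 4.222×10^-6 × 6.792×10^6 = 28.7.
Since E_S < E_T, lowering the temperature improves selectivity toward S.

28.7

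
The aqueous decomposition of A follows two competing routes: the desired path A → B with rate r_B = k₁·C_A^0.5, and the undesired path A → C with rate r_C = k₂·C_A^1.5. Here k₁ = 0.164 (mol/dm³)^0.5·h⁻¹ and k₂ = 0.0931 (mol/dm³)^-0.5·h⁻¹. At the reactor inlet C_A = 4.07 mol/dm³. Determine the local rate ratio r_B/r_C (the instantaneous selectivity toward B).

0.433

S_{B/C} = r_B/r_C = (k₁·C_A^0.5)/(k₂·C_A^1.5) = (k₁/k₂)·C_A⁻¹.
= (0.164×4.070^0.5) / (0.0931×4.070^1.5) = 0.3309/0.7644 = 0.433.
The undesired path is higher order in A, so low C_A (CSTR or dilute feed) favours B.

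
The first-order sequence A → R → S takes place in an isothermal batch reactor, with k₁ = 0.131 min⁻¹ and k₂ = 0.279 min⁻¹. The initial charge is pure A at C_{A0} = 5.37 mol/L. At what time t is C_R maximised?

Setting dC_R/dt = 0 gives t_opt = ln(k₂/k₁)/(k₂−k₁).
= ln(0.279/0.131)/(0.279−0.131) = ln(2.130)/0.1480 = 0.7560/0.1480 = 5.11 min.

5.11 min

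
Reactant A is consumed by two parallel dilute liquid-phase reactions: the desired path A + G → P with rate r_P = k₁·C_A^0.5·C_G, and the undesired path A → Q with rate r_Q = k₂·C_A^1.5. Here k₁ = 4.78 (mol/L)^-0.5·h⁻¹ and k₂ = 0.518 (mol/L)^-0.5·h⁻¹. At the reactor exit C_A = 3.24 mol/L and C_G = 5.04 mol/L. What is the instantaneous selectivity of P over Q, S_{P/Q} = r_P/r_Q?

14.4

S_{P/Q} = r_P/r_Q = (k₁·C_A^0.5·C_G)/(k₂·C_A^1.5) = (k₁/k₂)·C_A⁻¹·C_G.
= (4.78×3.240^0.5×5.040) / (0.518×3.240^1.5) = 43.36/3.021 = 14.4.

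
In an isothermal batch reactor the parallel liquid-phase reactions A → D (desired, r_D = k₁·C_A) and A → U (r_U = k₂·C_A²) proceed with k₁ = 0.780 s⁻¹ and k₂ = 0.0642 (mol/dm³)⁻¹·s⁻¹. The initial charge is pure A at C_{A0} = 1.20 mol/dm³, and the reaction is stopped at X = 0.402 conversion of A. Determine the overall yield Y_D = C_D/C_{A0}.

0.373

C_A = C_{A0}(1−X) = 0.7176 mol/dm³.
Along a PFR/batch, dC_D/dC_A = −r_D/(r_D+r_U) = −k₁/(k₁+k₂·C_A).
Integrating from C_{A0} to C_A: C_D = (0.780/0.0642)·ln[(0.780+0.0642·1.20)/(0.780+0.0642·0.718)] = 12.15·ln(0.8570/0.8261) = 0.4472 mol/dm³.
Y_D = C_D/C_{A0} = 0.4472/1.20 = 0.373.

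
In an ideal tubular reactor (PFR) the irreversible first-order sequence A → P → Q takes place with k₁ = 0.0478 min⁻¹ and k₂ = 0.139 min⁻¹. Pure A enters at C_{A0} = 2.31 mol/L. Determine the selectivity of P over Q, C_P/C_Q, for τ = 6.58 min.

Solving the coupled first-order balances gives C_P(τ) = [k₁/(k₂−k₁)]·C_{A0}·(e^(−k₁τ) − e^(−k₂τ)).
e^(−k₁τ) = e^(−0.0478×6.58) = e^(−0.3145) = 0.7301; e^(−k₂τ) = e^(−0.9146) = 0.4007.
C_P = 0.0478×2.31/(0.139−0.0478) × (0.7301−0.4007) = 1.211×0.3295 = 0.3989 mol/L.
C_A = C_{A0}e^(−k₁τ) = 1.687 mol/L, so C_Q = C_{A0}−C_A−C_P = 0.2245 mol/L; C_P/C_Q = 1.78.

1.78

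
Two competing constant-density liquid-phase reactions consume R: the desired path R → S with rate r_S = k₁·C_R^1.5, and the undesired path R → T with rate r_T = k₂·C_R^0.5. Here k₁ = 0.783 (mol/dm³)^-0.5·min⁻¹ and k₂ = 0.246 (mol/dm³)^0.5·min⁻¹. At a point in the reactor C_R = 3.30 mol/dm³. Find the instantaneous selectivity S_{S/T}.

10.5

S_{S/T} = r_S/r_T = (k₁·C_R^1.5)/(k₂·C_R^0.5) = (k₁/k₂)·C_R.
= (0.783×3.300^1.5) / (0.246×3.300^0.5) = 4.694/0.4469 = 10.5.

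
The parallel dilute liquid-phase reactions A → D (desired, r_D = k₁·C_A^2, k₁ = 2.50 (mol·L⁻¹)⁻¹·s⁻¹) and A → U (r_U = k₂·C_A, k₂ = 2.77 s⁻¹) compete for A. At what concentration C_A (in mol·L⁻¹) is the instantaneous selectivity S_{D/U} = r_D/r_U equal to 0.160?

0.177 mol·L⁻¹

S_{D/U} = (k₁/k₂)·C_A ⇒ C_A = S·k₂/k₁.
= 0.160×2.77/2.50 = 0.177 mol·L⁻¹.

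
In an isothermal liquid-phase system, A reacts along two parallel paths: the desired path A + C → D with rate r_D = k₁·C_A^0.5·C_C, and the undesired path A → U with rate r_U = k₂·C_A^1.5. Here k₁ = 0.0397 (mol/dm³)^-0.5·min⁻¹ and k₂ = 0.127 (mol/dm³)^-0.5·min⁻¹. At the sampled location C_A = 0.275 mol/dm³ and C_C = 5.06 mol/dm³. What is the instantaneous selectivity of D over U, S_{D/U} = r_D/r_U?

S_{D/U} = r_D/r_U = (k₁·C_A^0.5·C_C)/(k₂·C_A^1.5) = (k₁/k₂)·C_A⁻¹·C_C.
= (0.0397×0.2750^0.5×5.060) / (0.127×0.2750^1.5) = 0.1053/0.01831 = 5.75.
The undesired path is higher order in A, so low C_A (CSTR or dilute feed) favours D.

5.75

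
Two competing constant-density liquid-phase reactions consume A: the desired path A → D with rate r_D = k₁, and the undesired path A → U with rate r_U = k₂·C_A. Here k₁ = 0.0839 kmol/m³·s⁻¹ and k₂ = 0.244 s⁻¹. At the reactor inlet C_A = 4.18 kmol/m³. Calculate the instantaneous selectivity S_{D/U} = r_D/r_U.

0.0823

S_{D/U} = r_D/r_U = (k₁)/(k₂·C_A) = (k₁/k₂)·C_A⁻¹.
= (0.0839) / (0.244×4.180) = 0.08390/1.020 = 0.0823.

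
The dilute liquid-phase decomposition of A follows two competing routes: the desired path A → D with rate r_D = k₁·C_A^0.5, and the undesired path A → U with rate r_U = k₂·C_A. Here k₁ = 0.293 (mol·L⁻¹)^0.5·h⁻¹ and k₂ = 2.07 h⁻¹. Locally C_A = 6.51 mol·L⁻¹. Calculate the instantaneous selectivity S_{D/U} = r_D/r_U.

0.0555

S_{D/U} = r_D/r_U = (k₁·C_A^0.5)/(k₂·C_A) = (k₁/k₂)·C_A^-0.5.
= (0.293×6.510^0.5) / (2.07×6.510) = 0.7476/13.48 = 0.0555.
The undesired path is higher order in A, so low C_A (CSTR or dilute feed) favours D.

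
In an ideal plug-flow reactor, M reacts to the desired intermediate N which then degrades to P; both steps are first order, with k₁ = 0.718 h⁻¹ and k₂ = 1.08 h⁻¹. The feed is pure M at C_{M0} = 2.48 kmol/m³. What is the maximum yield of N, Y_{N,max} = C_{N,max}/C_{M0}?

Evaluating C_N at τ_opt = ln(k₂/k₁)/(k₂−k₁) gives C_{N,max}/C_{M0} = (k₁/k₂)^[k₂/(k₂−k₁)].
= (0.718/1.08)^(1.08/(1.08−0.718)) = (0.6648)^(2.983) = 0.2958.

0.296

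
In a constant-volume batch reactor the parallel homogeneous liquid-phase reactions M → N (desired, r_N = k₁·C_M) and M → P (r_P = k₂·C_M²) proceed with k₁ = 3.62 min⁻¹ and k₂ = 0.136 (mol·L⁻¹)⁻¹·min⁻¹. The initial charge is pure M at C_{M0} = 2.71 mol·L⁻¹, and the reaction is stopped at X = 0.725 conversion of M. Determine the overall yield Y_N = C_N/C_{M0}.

C_M = C_{M0}(1−X) = 0.7453 mol·L⁻¹.
Along a PFR/batch, dC_N/dC_M = −r_N/(r_N+r_P) = −k₁/(k₁+k₂·C_M).
Integrating from C_{M0} to C_M: C_N = (3.62/0.136)·ln[(3.62+0.136·2.71)/(3.62+0.136·0.745)] = 26.62·ln(3.989/3.721) = 1.846 mol·L⁻¹.
Y_N = C_N/C_{M0} = 1.846/2.71 = 0.681.

0.681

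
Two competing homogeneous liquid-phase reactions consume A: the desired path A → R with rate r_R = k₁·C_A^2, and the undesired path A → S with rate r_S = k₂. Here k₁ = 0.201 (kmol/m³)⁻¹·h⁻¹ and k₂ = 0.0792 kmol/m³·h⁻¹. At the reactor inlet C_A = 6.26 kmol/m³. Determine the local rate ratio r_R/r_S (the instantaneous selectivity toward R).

S_{R/S} = r_R/r_S = (k₁·C_A^2)/(k₂) = (k₁/k₂)·C_A^2.
= (0.201×6.260^2) / (0.0792) = 7.877/0.07920 = 99.5.
Since the desired path is higher order in A, keeping C_A high (PFR or concentrated feed) favours R.

99.5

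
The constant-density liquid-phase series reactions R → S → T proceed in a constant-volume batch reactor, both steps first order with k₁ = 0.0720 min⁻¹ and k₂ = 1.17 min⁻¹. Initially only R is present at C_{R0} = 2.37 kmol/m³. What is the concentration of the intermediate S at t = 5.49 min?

The intermediate concentration in a first-order A→B→C sequence is C_S = k₁C_{R0}(e^(−k₁t) − e^(−k₂t))/(k₂−k₁).
e^(−k₁t) = e^(−0.0720×5.49) = e^(−0.3953) = 0.6735; e^(−k₂t) = e^(−6.423) = 0.001623.
C_S = 0.0720×2.37/(1.17−0.0720) × (0.6735−0.001623) = 0.1554×0.6719 = 0.1044 kmol/m³.

0.104 kmol/m³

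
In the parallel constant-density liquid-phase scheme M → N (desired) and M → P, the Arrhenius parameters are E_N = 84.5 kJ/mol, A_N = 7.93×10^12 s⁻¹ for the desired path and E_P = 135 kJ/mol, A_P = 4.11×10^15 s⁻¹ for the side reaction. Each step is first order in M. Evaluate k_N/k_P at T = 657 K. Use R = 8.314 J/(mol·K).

20.0

Since both paths have the same order in M, the concentration cancels and S_{N/P} = k_N/k_P = (A_N/A_P)·exp[(E_P−E_N)/(RT)].
(E_P−E_N)/(RT) = (135−84.5)×10³/(8.314×657) = 50500/5462 = 9.245.
k_N/k_P = (7.93×10^12/4.11×10^15)·exp(9.245) = 0.001929 × 10355 = 20.0.
Since E_N < E_P, lowering the temperature improves selectivity toward N.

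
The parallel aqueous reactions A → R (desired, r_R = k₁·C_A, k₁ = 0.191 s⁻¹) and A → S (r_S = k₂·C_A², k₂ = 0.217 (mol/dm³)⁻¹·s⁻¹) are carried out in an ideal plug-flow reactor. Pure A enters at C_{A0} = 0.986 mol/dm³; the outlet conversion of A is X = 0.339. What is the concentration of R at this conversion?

C_A = C_{A0}(1−X) = 0.6517 mol/dm³.
Along a PFR/batch, dC_R/dC_A = −r_R/(r_R+r_S) = −k₁/(k₁+k₂·C_A).
Integrating from C_{A0} to C_A: C_R = (0.191/0.217)·ln[(0.191+0.217·0.986)/(0.191+0.217·0.652)] = 0.8802·ln(0.4050/0.3324) = 0.1737 mol/dm³.

0.174 mol/dm³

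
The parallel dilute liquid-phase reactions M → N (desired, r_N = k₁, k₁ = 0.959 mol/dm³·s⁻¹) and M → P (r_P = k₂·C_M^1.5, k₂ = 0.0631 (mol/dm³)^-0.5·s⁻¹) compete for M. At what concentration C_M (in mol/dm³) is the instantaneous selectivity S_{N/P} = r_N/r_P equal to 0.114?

26.1 mol/dm³

S_{N/P} = (k₁/k₂)·C_M^-1.5 ⇒ C_M = (S·k₂/k₁)^(1/(-1.5)).
= (0.114×0.0631/0.959)^(-0.6667) = (0.007501)^(-0.6667) = 26.1 mol/dm³.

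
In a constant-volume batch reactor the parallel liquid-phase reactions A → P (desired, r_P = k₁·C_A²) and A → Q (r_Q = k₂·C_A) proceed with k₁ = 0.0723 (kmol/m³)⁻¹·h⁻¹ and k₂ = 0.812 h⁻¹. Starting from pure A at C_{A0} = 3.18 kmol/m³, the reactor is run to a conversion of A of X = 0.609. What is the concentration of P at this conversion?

C_A = C_{A0}(1−X) = 1.243 kmol/m³.
Along a PFR/batch, dC_Q/dC_A = −r_Q/(r_P+r_Q) = −k₂/(k₂+k₁·C_A).
Integrating from C_{A0} to C_A: C_Q = (0.812/0.0723)·ln[(0.812+0.0723·3.18)/(0.812+0.0723·1.24)] = 11.23·ln(1.042/0.9019) = 1.621 kmol/m³.
Then C_P = (C_{A0}−C_A) − C_Q = 1.937 − 1.621 = 0.3158 kmol/m³.

0.316 kmol/m³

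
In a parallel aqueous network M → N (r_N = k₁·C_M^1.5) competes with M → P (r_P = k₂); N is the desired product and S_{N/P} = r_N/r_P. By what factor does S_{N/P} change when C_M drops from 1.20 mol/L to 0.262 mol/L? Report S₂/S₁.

0.102

S_{N/P} = (k₁/k₂)·C_M^1.5, so S₂/S₁ = (C_{M,2}/C_{M,1})^1.5.
= (0.262/1.20)^1.5 = (0.2183)^1.5 = 0.102.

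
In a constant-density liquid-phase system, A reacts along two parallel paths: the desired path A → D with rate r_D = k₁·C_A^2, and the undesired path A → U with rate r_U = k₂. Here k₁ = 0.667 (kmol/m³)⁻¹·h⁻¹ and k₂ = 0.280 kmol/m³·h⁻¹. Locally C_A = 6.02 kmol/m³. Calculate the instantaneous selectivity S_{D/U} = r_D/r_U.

86.3

S_{D/U} = r_D/r_U = (k₁·C_A^2)/(k₂) = (k₁/k₂)·C_A^2.
= (0.667×6.020^2) / (0.280) = 24.17/0.2800 = 86.3.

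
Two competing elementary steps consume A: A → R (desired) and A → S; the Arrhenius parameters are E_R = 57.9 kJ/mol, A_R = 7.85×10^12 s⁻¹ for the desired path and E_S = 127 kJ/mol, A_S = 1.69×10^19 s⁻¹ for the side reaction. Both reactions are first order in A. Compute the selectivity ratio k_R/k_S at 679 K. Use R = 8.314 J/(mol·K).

0.0962

With equal orders, S_{R/S} = k_R/k_S = (A_R/A_S)·exp[(E_S−E_R)/(RT)].
(E_S−E_R)/(RT) = (127−57.9)×10³/(8.314×679) = 69100/5645 = 12.24.
k_R/k_S = (7.85×10^12/1.69×10^19)·exp(12.24) = 4.645×10^-7 × 2.070×10^5 = 0.0962.
Since E_R < E_S, lowering the temperature improves selectivity toward R.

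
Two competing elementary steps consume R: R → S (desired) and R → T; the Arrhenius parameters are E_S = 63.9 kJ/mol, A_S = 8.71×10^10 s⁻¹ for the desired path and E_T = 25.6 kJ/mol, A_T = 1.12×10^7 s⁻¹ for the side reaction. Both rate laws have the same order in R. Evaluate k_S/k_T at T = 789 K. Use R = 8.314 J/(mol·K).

22.7

k_S/k_T = (A_S/A_T)·exp[−(E_S−E_T)/(RT)] = (A_S/A_T)·exp[(E_T−E_S)/(RT)].
(E_T−E_S)/(RT) = (25.6−63.9)×10³/(8.314×789) = -38300/6560 = -5.839.
k_S/k_T = (8.71×10^10/1.12×10^7)·exp(-5.839) = 7777 × 0.002913 = 22.7.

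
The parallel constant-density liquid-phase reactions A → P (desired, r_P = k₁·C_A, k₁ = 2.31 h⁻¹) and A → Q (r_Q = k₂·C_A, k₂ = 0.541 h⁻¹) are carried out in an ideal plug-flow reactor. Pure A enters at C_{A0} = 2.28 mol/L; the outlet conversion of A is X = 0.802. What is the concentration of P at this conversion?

1.48 mol/L

C_A = C_{A0}(1−X) = 0.4514 mol/L.
Both paths are first order in A, so the instantaneous fraction to P is constant: dC_P/d(−C_A) = k₁/(k₁+k₂) = 0.8102.
C_P = 0.8102·(C_{A0}−C_A) = 0.8102×1.829 = 1.48 mol/L.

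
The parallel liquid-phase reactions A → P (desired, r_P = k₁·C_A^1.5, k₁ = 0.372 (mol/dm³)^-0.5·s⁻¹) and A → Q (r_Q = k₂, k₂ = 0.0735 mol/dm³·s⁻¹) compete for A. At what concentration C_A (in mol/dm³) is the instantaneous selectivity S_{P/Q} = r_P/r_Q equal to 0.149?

S_{P/Q} = (k₁/k₂)·C_A^1.5 ⇒ C_A = (S·k₂/k₁)^(1/1.5).
= (0.149×0.0735/0.372)^(0.6667) = (0.02944)^(0.6667) = 0.0953 mol/dm³.

0.0953 mol/dm³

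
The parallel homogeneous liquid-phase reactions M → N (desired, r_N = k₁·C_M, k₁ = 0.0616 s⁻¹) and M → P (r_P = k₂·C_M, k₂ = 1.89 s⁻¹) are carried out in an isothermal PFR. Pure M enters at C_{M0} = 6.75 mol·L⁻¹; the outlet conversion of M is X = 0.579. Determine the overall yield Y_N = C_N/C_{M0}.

0.0183

C_M = C_{M0}(1−X) = 2.842 mol·L⁻¹.
Both paths are first order in M, so the instantaneous fraction to N is constant: dC_N/d(−C_M) = k₁/(k₁+k₂) = 0.03156.
C_N = 0.03156·(C_{M0}−C_M) = 0.03156×3.908 = 0.123 mol·L⁻¹.
Y_N = C_N/C_{M0} = 0.1234/6.75 = 0.0183.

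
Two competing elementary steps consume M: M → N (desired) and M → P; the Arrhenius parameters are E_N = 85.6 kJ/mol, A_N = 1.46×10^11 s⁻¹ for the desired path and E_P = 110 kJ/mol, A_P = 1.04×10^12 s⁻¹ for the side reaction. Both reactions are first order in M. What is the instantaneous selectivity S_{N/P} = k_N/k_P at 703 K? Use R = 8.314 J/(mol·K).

9.13

With equal orders, S_{N/P} = k_N/k_P = (A_N/A_P)·exp[(E_P−E_N)/(RT)].
(E_P−E_N)/(RT) = (110−85.6)×10³/(8.314×703) = 24400/5845 = 4.175.
k_N/k_P = (1.46×10^11/1.04×10^12)·exp(4.175) = 0.1404 × 65.02 = 9.13.
Since E_N < E_P, lowering the temperature improves selectivity toward N.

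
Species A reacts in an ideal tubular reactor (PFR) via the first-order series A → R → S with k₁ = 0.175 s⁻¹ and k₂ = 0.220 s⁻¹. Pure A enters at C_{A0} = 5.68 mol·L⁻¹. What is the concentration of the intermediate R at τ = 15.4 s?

Solving the coupled first-order balances gives C_R(τ) = [k₁/(k₂−k₁)]·C_{A0}·(e^(−k₁τ) − e^(−k₂τ)).
e^(−k₁τ) = e^(−0.175×15.4) = e^(−2.695) = 0.06754; e^(−k₂τ) = e^(−3.388) = 0.03378.
C_R = 0.175×5.68/(0.220−0.175) × (0.06754−0.03378) = 22.09×0.03377 = 0.7459 mol·L⁻¹.

0.746 mol·L⁻¹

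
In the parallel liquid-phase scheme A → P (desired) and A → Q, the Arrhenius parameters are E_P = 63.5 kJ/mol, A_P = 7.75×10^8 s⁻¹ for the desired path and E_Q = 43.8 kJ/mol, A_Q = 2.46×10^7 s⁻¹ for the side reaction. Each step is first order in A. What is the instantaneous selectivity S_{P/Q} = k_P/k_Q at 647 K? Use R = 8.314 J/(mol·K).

Since both paths have the same order in A, the concentration cancels and S_{P/Q} = k_P/k_Q = (A_P/A_Q)·exp[(E_Q−E_P)/(RT)].
(E_Q−E_P)/(RT) = (43.8−63.5)×10³/(8.314×647) = -19700/5379 = -3.662.
k_P/k_Q = (7.75×10^8/2.46×10^7)·exp(-3.662) = 31.50 × 0.02567 = 0.809.

0.809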